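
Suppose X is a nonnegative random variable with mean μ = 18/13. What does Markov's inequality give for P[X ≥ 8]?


μ = E[X] = 18/13, a = 8.
Markov: P[X ≥ 8] ≤ μ/a = (18/13)/8 = 9/52.
Numerically: ≈ 0.17308.
(Since a = 8 > μ = 1.38462, the bound 9/52 is < 1 and informative.)

P[X ≥ 8] ≤ 9/52 ≈ 0.17308.


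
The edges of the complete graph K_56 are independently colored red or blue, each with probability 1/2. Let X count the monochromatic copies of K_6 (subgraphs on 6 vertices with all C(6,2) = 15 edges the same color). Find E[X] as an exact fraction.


Let X = Σ_S X_S over the C(56, 6) = 32468436 subsets S of size 6, where X_S = 1 if the K_6 on S is monochromatic.
For a fixed S, the K_6 on S has C(6, 2) = 15 edges. P[all 15 edges red] = (1/2)^15, and likewise for blue, so P[monochromatic] = 2·(1/2)^15 = 2^{1 − 15} = 1/16384.
Summing: E[X] = C(56, 6) · 2^{1 − 15} = 32468436 · 1/16384 = 8117109/4096.
Numerically: E[X] ≈ 1981.716.

E[X] = C(56,6)·2^(1−C(6,2)) = 8117109/4096 ≈ 1981.716.


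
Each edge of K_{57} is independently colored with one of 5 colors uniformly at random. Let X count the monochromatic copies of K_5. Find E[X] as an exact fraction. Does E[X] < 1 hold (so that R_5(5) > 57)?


E[X] = C(57, 5) · 5^{1 − 10} = 4187106 · 5^{−9} = 4187106/1953125.
As a reduced fraction: E[X] = 4187106/1953125 ≈ 2.14380.
Is E[X] < 1? NO.
Since E[X] ≥ 1, the first-moment bound is inconclusive at n = 57; it does NOT by itself certify R_5(5) > 57.

E[X] = 4187106/1953125 ≈ 2.14380; E[X] ≥ 1; first-moment method inconclusive here.


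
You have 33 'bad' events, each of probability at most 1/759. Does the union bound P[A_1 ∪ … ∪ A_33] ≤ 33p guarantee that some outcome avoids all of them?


Union bound: P[∪_{i=1}^{33} A_i] ≤ Σ_i P[A_i] ≤ 33·p = 33·(1/759) = 1/23.
Numerically: 1/23 ≈ 0.0434783.
Is 1/23 < 1? YES.
Since P[∪ A_i] ≤ 1/23 < 1, the complement has P[∩ A_i^c] ≥ 1 − 1/23 = 22/23 > 0, so some outcome avoids every A_i.

33·p = 1/23 ≈ 0.0434783; existence CERTIFIED by the union bound.


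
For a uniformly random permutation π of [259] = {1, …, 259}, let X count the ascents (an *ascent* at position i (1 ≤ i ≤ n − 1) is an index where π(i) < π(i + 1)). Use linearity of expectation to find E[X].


Write X = Σ X_I over i = 1, …, 258, with X_I the indicator of one ascent.
There are 258 indicators.
For each fixed i, the pair (π(i), π(i+1)) is a uniformly random ordered pair of distinct values from {1, …, 259}; by symmetry P[π(i) < π(i+1)] = 1/2.
By linearity: E[X] = 258 · (1/2) = (259 − 1) · (1/2) = 129 ≈ 129.00000.

E[X] = 129 = 129.00000.


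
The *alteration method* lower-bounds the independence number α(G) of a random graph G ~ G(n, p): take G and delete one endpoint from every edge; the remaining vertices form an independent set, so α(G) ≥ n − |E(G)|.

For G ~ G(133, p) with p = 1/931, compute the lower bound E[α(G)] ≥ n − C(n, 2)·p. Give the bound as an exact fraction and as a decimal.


E[|E(G)|] = C(133, 2)·p = 8778 · (1/931) = 66/7.
E[α(G)] ≥ n − E[|E(G)|] = 133 − 66/7 = 865/7.
Numerically: ≈ 123.57143.
(This is only a lower bound; the true E[α(G)] may be larger.)

E[α(G)] ≥ 865/7 ≈ 123.57143.


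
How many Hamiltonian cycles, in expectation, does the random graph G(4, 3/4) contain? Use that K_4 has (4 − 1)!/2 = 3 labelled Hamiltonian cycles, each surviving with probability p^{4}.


K_4 has (4 − 1)!/2 = 3 labelled Hamiltonian cycles.
For each such Hamiltonian cycle H, let X_H = 1 if all 4 edges of H are present in G. Then P[X_H = 1] = p^{4} = (3/4)^{4} = 81/256.
By linearity of expectation: E[X] = Σ_H E[X_H] = 3 · p^{4} = 3 · 81/256 = 243/256.
Numerically: E[X] ≈ 0.94922.

E[X] = 3 · (3/4)^{4} = 243/256 ≈ 0.94922.


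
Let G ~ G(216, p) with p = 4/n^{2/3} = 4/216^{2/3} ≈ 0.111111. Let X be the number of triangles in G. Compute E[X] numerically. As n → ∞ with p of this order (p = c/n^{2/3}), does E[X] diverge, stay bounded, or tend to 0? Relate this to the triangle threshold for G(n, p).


Number of potential triangles: C(216, 3) = 1656360.
Each occurs with probability p³ ≈ (0.111111)³ ≈ 1.37174211e-03.
By linearity: E[X] = C(216, 3)·p³ ≈ 1656360 · 1.37174211e-03 ≈ 2272.098765.
Since α = 2/3 < 1, p = c/n^{2/3} ≫ 1/n is above the triangle threshold p ~ 1/n. Asymptotically E[X] ~ (c³/6)·n^{3(1−α)} = (4³/6)·n^{1} → ∞; triangles are abundant w.h.p.

E[X] ≈ 2272.098765; in regime p = Θ(1/n^{2/3}) E[X] diverges (above the triangle threshold p ~ 1/n).


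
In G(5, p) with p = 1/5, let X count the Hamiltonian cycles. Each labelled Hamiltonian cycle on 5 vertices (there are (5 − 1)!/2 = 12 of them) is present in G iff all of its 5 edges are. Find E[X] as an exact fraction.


K_5 has (5 − 1)!/2 = 12 labelled Hamiltonian cycles.
For each such Hamiltonian cycle H, let X_H = 1 if all 5 edges of H are present in G. Then P[X_H = 1] = p^{5} = (1/5)^{5} = 1/3125.
By linearity: E[X] = Σ_H E[X_H] = 12 · p^{5} = 12 · 1/3125 = 12/3125.
Numerically: E[X] ≈ 0.00384.

E[X] = 12 · (1/5)^{5} = 12/3125 ≈ 0.00384.


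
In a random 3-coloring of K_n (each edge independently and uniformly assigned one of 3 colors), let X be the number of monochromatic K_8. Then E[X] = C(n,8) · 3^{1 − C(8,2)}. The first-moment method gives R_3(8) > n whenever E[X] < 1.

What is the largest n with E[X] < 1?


We need C(n, 8) · 3^{1 − 28} < 1, i.e. C(n, 8) < 3^{28 − 1} = 7625597484987.
Check values of n near the boundary:
  n = 155: C(155, 8) = 6876747915675; 6876747915675 < 7625597484987? YES
  n = 156: C(156, 8) = 7248464019225; 7248464019225 < 7625597484987? YES
  n = 157: C(157, 8) = 7637643295425; 7637643295425 < 7625597484987? NO
The largest n with C(n, 8) < 7625597484987 is n = 156 (where E[X] = 805384891025/847288609443 ≈ 0.9505). Hence R_3(8) > 156, i.e. R_3(8) ≥ 157.

Largest n = 156; hence R_3(8) > 156.


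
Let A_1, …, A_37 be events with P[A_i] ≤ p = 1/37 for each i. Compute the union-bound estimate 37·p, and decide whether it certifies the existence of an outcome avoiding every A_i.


Union bound: P[∪_{i=1}^{37} A_i] ≤ Σ_i P[A_i] ≤ 37·p = 37·(1/37) = 1.
Numerically: 1 ≈ 1.000000.
Is 1 < 1? NO.
Since the bound 1 is ≥ 1, the union bound is uninformative here; it does NOT by itself certify existence.

37·p = 1 ≈ 1.000000; existence NOT certified by the union bound.


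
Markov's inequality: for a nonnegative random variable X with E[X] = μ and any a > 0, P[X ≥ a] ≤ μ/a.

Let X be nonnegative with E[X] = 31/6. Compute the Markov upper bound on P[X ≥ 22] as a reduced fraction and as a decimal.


μ = E[X] = 31/6, a = 22.
Markov: P[X ≥ 22] ≤ μ/a = (31/6)/22 = 31/132.
Numerically: ≈ 0.23485.
(Since a = 22 > μ = 5.16667, the bound 31/132 is < 1 and informative.)

P[X ≥ 22] ≤ 31/132 ≈ 0.23485.


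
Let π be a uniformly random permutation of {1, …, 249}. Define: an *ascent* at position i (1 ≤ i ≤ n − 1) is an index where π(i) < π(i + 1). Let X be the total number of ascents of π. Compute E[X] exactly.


Write X = Σ X_I over i = 1, …, 248, with X_I the indicator of one ascent.
There are 248 indicators.
For each fixed i, the pair (π(i), π(i+1)) is a uniformly random ordered pair of distinct values from {1, …, 249}; by symmetry P[π(i) < π(i+1)] = 1/2.
By linearity: E[X] = 248 · (1/2) = (249 − 1) · (1/2) = 124 ≈ 124.000000.

E[X] = 124 = 124.000000.


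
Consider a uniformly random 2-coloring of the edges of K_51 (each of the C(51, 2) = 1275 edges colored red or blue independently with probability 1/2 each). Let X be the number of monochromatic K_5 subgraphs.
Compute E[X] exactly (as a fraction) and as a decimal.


Let X = Σ_S X_S over the C(51, 5) = 2349060 subsets S of size 5, where X_S = 1 if the K_5 on S is monochromatic.
For a fixed S, the K_5 on S has C(5, 2) = 10 edges. P[all 10 edges red] = (1/2)^10, and likewise for blue, so P[monochromatic] = 2·(1/2)^10 = 2^{1 − 10} = 1/512.
By linearity: E[X] = C(51, 5) · 2^{1 − 10} = 2349060 · 1/512 = 587265/128.
Numerically: E[X] ≈ 4588.007812.

E[X] = C(51,5)·2^(1−C(5,2)) = 587265/128 ≈ 4588.007812.


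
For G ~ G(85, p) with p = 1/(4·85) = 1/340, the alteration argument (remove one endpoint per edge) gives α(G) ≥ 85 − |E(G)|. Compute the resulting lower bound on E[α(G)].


E[|E(G)|] = C(85, 2)·p = 3570 · (1/340) = 21/2.
E[α(G)] ≥ n − E[|E(G)|] = 85 − 21/2 = 149/2.
Numerically: ≈ 74.500.
(This is only a lower bound; the true E[α(G)] may be larger.)

E[α(G)] ≥ 149/2 ≈ 74.500.


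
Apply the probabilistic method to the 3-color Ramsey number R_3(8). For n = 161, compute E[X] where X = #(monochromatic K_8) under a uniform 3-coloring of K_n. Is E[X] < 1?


E[X] = C(161, 8) · 3^{1 − 28} = 9383313279340 · 3^{−27} = 9383313279340/7625597484987.
As a reduced fraction: E[X] = 9383313279340/7625597484987 ≈ 1.2305.
Is E[X] < 1? NO.
Since E[X] ≥ 1, the first-moment bound is inconclusive at n = 161; it does NOT by itself certify R_3(8) > 161.

E[X] = 9383313279340/7625597484987 ≈ 1.2305; E[X] ≥ 1; first-moment method inconclusive here.


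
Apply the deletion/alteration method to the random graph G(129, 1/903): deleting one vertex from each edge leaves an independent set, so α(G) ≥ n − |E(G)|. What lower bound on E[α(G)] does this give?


E[|E(G)|] = C(129, 2)·p = 8256 · (1/903) = 64/7.
E[α(G)] ≥ n − E[|E(G)|] = 129 − 64/7 = 839/7.
Numerically: ≈ 119.857.
(This is only a lower bound; the true E[α(G)] may be larger.)

E[α(G)] ≥ 839/7 ≈ 119.857.


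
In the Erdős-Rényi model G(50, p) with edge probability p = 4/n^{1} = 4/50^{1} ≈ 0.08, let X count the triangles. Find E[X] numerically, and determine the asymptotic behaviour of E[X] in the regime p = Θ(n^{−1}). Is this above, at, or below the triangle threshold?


Number of potential triangles: C(50, 3) = 19600.
Each occurs with probability p³ ≈ (0.08)³ ≈ 5.12000e-04.
By linearity: E[X] = C(50, 3)·p³ ≈ 19600 · 5.12000e-04 ≈ 10.035.
Here α = 1, so p = 4/n is exactly at the triangle threshold p ~ 1/n. Asymptotically E[X] → c³/6 = 4³/6 = 32/3 ≈ 10.667, a bounded constant. In this regime the triangle count is asymptotically Poisson(c³/6).

E[X] ≈ 10.035; in regime p = Θ(1/n^{1}) E[X] stays bounded (at the triangle threshold p ~ 1/n).


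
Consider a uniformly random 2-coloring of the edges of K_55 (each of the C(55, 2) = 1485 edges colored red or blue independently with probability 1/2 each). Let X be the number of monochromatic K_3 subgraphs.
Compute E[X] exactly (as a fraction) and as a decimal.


Let X = Σ_S X_S over the C(55, 3) = 26235 subsets S of size 3, where X_S = 1 if the K_3 on S is monochromatic.
For a fixed S, the K_3 on S has C(3, 2) = 3 edges. P[all 3 edges red] = (1/2)^3, and likewise for blue, so P[monochromatic] = 2·(1/2)^3 = 2^{1 − 3} = 1/4.
Summing: E[X] = C(55, 3) · 2^{1 − 3} = 26235 · 1/4 = 26235/4.
Numerically: E[X] ≈ 6558.750000.

E[X] = C(55,3)·2^(1−C(3,2)) = 26235/4 ≈ 6558.750000.


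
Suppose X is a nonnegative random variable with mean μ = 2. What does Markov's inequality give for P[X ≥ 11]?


μ = E[X] = 2, a = 11.
Markov: P[X ≥ 11] ≤ μ/a = (2)/11 = 2/11.
Numerically: ≈ 0.181818.
(Since a = 11 > μ = 2.000000, the bound 2/11 is < 1 and informative.)

P[X ≥ 11] ≤ 2/11 ≈ 0.181818.


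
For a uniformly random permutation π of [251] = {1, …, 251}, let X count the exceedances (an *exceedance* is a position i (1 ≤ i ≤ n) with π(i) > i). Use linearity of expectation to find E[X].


Write X = Σ_{i=1}^{251} X_i, where X_i = 1_{π(i) > i}.
For each fixed i, π(i) is uniform over {1, …, 251} (marginal of a uniform permutation), so P[π(i) > i] = (n − i)/n. Summing: Σ_{i=1}^{251} (n − i)/n = (0 + 1 + … + 250)/251 = 251(251 − 1)/(2·251) = (251 − 1)/2.
Hence E[X] = Σ_{i=1}^{251} (251 − i)/251 = 125 ≈ 125.00000.

E[X] = 125 = 125.00000.


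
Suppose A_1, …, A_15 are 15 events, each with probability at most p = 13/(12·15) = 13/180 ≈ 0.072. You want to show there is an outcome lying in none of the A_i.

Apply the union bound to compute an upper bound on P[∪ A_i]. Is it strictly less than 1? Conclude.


Union bound: P[∪_{i=1}^{15} A_i] ≤ Σ_i P[A_i] ≤ 15·p = 15·(13/180) = 13/12.
Numerically: 13/12 ≈ 1.083.
Is 13/12 < 1? NO.
Since the bound 13/12 is ≥ 1, the union bound is uninformative here; it does NOT by itself certify existence.

15·p = 13/12 ≈ 1.083; existence NOT certified by the union bound.


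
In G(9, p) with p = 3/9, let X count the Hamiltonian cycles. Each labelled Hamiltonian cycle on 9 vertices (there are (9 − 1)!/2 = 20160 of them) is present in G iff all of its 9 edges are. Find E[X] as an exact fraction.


K_9 has (9 − 1)!/2 = 20160 labelled Hamiltonian cycles.
For each such Hamiltonian cycle H, let X_H = 1 if all 9 edges of H are present in G. Then P[X_H = 1] = p^{9} = (1/3)^{9} = 1/19683.
By linearity: E[X] = Σ_H E[X_H] = 20160 · p^{9} = 20160 · 1/19683 = 2240/2187.
Numerically: E[X] ≈ 1.024.

E[X] = 20160 · (1/3)^{9} = 2240/2187 ≈ 1.024.


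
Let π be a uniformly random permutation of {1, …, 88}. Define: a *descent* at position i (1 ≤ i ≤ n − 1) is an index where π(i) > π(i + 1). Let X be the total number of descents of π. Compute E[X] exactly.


Write X = Σ X_I over i = 1, …, 87, with X_I the indicator of one descent.
There are 87 indicators.
For each fixed i, the pair (π(i), π(i+1)) is a uniformly random ordered pair of distinct values from {1, …, 88}; by symmetry P[π(i) > π(i+1)] = 1/2.
By linearity: E[X] = 87 · (1/2) = (88 − 1) · (1/2) = 87/2 ≈ 43.500000.

E[X] = 87/2 = 43.500000.


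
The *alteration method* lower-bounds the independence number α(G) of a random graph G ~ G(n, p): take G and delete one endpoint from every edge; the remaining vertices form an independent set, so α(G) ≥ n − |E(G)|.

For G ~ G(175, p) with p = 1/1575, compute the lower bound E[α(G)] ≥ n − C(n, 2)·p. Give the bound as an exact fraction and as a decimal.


E[|E(G)|] = C(175, 2)·p = 15225 · (1/1575) = 29/3.
E[α(G)] ≥ n − E[|E(G)|] = 175 − 29/3 = 496/3.
Numerically: ≈ 165.33333.
(This is only a lower bound; the true E[α(G)] may be larger.)

E[α(G)] ≥ 496/3 ≈ 165.33333.


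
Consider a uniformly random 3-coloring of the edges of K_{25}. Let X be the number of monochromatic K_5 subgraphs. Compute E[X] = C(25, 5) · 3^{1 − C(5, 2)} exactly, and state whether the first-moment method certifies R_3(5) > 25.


E[X] = C(25, 5) · 3^{1 − 10} = 53130 · 3^{−9} = 53130/19683.
As a reduced fraction: E[X] = 17710/6561 ≈ 2.69928.
Is E[X] < 1? NO.
Since E[X] ≥ 1, the first-moment bound is inconclusive at n = 25; it does NOT by itself certify R_3(5) > 25.

E[X] = 17710/6561 ≈ 2.69928; E[X] ≥ 1; first-moment method inconclusive here.


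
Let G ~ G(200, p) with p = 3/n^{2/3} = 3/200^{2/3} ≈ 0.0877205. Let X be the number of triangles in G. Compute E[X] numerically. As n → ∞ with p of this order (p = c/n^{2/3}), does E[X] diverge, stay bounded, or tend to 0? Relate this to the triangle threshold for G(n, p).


Number of potential triangles: C(200, 3) = 1313400.
Each occurs with probability p³ ≈ (0.0877205)³ ≈ 6.75000000e-04.
By linearity: E[X] = C(200, 3)·p³ ≈ 1313400 · 6.75000000e-04 ≈ 886.545000.
Since α = 2/3 < 1, p = c/n^{2/3} ≫ 1/n is above the triangle threshold p ~ 1/n. Asymptotically E[X] ~ (c³/6)·n^{3(1−α)} = (3³/6)·n^{1} → ∞; triangles are abundant w.h.p.

E[X] ≈ 886.545000; in regime p = Θ(1/n^{2/3}) E[X] diverges (above the triangle threshold p ~ 1/n).


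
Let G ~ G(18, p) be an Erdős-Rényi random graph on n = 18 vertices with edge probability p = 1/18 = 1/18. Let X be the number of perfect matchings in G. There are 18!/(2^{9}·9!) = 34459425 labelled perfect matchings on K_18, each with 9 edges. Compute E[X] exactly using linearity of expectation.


K_18 has 18!/(2^{9}·9!) = 34459425 labelled perfect matchings.
For each such perfect matching H, let X_H = 1 if all 9 edges of H are present in G. Then P[X_H = 1] = p^{9} = (1/18)^{9} = 1/198359290368.
By linearity of expectation: E[X] = Σ_H E[X_H] = 34459425 · p^{9} = 34459425 · 1/198359290368 = 425425/2448880128.
Numerically: E[X] ≈ 0.00017372.

E[X] = 34459425 · (1/18)^{9} = 425425/2448880128 ≈ 0.00017372.


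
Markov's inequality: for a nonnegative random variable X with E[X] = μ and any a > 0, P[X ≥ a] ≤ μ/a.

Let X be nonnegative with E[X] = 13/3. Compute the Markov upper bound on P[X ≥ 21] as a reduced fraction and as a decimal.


μ = E[X] = 13/3, a = 21.
Markov: P[X ≥ 21] ≤ μ/a = (13/3)/21 = 13/63.
Numerically: ≈ 0.206349.
(Since a = 21 > μ = 4.333333, the bound 13/63 is < 1 and informative.)

P[X ≥ 21] ≤ 13/63 ≈ 0.206349.


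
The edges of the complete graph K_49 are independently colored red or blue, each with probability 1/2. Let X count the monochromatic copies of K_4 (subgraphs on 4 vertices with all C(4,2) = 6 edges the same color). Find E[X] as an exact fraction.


Let X = Σ_S X_S over the C(49, 4) = 211876 subsets S of size 4, where X_S = 1 if the K_4 on S is monochromatic.
For a fixed S, the K_4 on S has C(4, 2) = 6 edges. P[all 6 edges red] = (1/2)^6, and likewise for blue, so P[monochromatic] = 2·(1/2)^6 = 2^{1 − 6} = 1/32.
By linearity: E[X] = C(49, 4) · 2^{1 − 6} = 211876 · 1/32 = 52969/8.
Numerically: E[X] ≈ 6621.125.

E[X] = C(49,4)·2^(1−C(4,2)) = 52969/8 ≈ 6621.125.


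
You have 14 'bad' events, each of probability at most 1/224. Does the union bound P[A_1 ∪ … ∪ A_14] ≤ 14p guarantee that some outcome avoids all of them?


Union bound: P[∪_{i=1}^{14} A_i] ≤ Σ_i P[A_i] ≤ 14·p = 14·(1/224) = 1/16.
Numerically: 1/16 ≈ 0.062500.
Is 1/16 < 1? YES.
Since P[∪ A_i] ≤ 1/16 < 1, the complement has P[∩ A_i^c] ≥ 1 − 1/16 = 15/16 > 0, so some outcome avoids every A_i.

14·p = 1/16 ≈ 0.062500; existence CERTIFIED by the union bound.


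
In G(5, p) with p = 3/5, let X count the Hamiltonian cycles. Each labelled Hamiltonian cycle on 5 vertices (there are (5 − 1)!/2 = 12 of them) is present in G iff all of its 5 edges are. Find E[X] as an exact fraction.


K_5 has (5 − 1)!/2 = 12 labelled Hamiltonian cycles.
For each such Hamiltonian cycle H, let X_H = 1 if all 5 edges of H are present in G. Then P[X_H = 1] = p^{5} = (3/5)^{5} = 243/3125.
By linearity: E[X] = Σ_H E[X_H] = 12 · p^{5} = 12 · 243/3125 = 2916/3125.
Numerically: E[X] ≈ 0.93312.

E[X] = 12 · (3/5)^{5} = 2916/3125 ≈ 0.93312.


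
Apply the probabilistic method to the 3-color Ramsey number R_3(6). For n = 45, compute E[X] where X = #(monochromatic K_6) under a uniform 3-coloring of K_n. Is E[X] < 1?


E[X] = C(45, 6) · 3^{1 − 15} = 8145060 · 3^{−14} = 8145060/4782969.
As a reduced fraction: E[X] = 2715020/1594323 ≈ 1.7029297.
Is E[X] < 1? NO.
Since E[X] ≥ 1, the first-moment bound is inconclusive at n = 45; it does NOT by itself certify R_3(6) > 45.

E[X] = 2715020/1594323 ≈ 1.7029297; E[X] ≥ 1; first-moment method inconclusive here.


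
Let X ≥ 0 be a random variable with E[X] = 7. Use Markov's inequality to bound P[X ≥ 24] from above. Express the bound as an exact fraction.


μ = E[X] = 7, a = 24.
Markov: P[X ≥ 24] ≤ μ/a = (7)/24 = 7/24.
Numerically: ≈ 0.29167.
(Since a = 24 > μ = 7.00000, the bound 7/24 is < 1 and informative.)

P[X ≥ 24] ≤ 7/24 ≈ 0.29167.


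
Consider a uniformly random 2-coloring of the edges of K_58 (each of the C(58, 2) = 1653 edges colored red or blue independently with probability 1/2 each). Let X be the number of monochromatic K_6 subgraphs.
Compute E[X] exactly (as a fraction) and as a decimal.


Let X = Σ_S X_S over the C(58, 6) = 40475358 subsets S of size 6, where X_S = 1 if the K_6 on S is monochromatic.
For a fixed S, the K_6 on S has C(6, 2) = 15 edges. P[all 15 edges red] = (1/2)^15, and likewise for blue, so P[monochromatic] = 2·(1/2)^15 = 2^{1 − 15} = 1/16384.
By linearity of expectation: E[X] = C(58, 6) · 2^{1 − 15} = 40475358 · 1/16384 = 20237679/8192.
Numerically: E[X] ≈ 2470.420.

E[X] = C(58,6)·2^(1−C(6,2)) = 20237679/8192 ≈ 2470.420.


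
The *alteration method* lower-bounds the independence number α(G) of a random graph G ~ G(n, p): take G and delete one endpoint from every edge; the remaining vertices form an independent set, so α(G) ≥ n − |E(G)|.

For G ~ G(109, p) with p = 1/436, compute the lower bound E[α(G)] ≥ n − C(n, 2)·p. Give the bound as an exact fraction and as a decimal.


E[|E(G)|] = C(109, 2)·p = 5886 · (1/436) = 27/2.
E[α(G)] ≥ n − E[|E(G)|] = 109 − 27/2 = 191/2.
Numerically: ≈ 95.500000.
(This is only a lower bound; the true E[α(G)] may be larger.)

E[α(G)] ≥ 191/2 ≈ 95.500000.


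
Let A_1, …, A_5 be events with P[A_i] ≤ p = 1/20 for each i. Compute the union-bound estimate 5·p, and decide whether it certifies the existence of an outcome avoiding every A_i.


Union bound: P[∪_{i=1}^{5} A_i] ≤ Σ_i P[A_i] ≤ 5·p = 5·(1/20) = 1/4.
Numerically: 1/4 ≈ 0.25000.
Is 1/4 < 1? YES.
Since P[∪ A_i] ≤ 1/4 < 1, the complement has P[∩ A_i^c] ≥ 1 − 1/4 = 3/4 > 0, so some outcome avoids every A_i.

5·p = 1/4 ≈ 0.25000; existence CERTIFIED by the union bound.


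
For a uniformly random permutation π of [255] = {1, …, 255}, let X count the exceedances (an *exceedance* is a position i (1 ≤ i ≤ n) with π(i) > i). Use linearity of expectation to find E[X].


Write X = Σ_{i=1}^{255} X_i, where X_i = 1_{π(i) > i}.
For each fixed i, π(i) is uniform over {1, …, 255} (marginal of a uniform permutation), so P[π(i) > i] = (n − i)/n. Summing: Σ_{i=1}^{255} (n − i)/n = (0 + 1 + … + 254)/255 = 255(255 − 1)/(2·255) = (255 − 1)/2.
Hence E[X] = Σ_{i=1}^{255} (255 − i)/255 = 127 ≈ 127.000000.

E[X] = 127 = 127.000000.


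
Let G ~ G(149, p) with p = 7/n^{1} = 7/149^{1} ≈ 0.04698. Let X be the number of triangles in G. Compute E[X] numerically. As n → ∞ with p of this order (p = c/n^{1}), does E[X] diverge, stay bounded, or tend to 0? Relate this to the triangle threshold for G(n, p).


Number of potential triangles: C(149, 3) = 540274.
Each occurs with probability p³ ≈ (0.04698)³ ≈ 1.036896e-04.
By linearity: E[X] = C(149, 3)·p³ ≈ 540274 · 1.036896e-04 ≈ 56.0208.
Here α = 1, so p = 7/n is exactly at the triangle threshold p ~ 1/n. Asymptotically E[X] → c³/6 = 7³/6 = 343/6 ≈ 57.1667, a bounded constant. In this regime the triangle count is asymptotically Poisson(c³/6).

E[X] ≈ 56.0208; in regime p = Θ(1/n^{1}) E[X] stays bounded (at the triangle threshold p ~ 1/n).


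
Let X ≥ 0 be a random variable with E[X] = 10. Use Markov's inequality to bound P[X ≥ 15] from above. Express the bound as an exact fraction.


μ = E[X] = 10, a = 15.
Markov: P[X ≥ 15] ≤ μ/a = (10)/15 = 2/3.
Numerically: ≈ 0.667.
(Since a = 15 > μ = 10.000, the bound 2/3 is < 1 and informative.)

P[X ≥ 15] ≤ 2/3 ≈ 0.667.


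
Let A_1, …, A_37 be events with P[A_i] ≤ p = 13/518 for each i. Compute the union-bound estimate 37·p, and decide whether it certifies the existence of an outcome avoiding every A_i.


Union bound: P[∪_{i=1}^{37} A_i] ≤ Σ_i P[A_i] ≤ 37·p = 37·(13/518) = 13/14.
Numerically: 13/14 ≈ 0.928571.
Is 13/14 < 1? YES.
Since P[∪ A_i] ≤ 13/14 < 1, the complement has P[∩ A_i^c] ≥ 1 − 13/14 = 1/14 > 0, so some outcome avoids every A_i.

37·p = 13/14 ≈ 0.928571; existence CERTIFIED by the union bound.


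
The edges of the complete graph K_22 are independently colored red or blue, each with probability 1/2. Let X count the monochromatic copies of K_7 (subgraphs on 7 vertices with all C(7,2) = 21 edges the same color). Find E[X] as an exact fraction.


Let X = Σ_S X_S over the C(22, 7) = 170544 subsets S of size 7, where X_S = 1 if the K_7 on S is monochromatic.
For a fixed S, the K_7 on S has C(7, 2) = 21 edges. P[all 21 edges red] = (1/2)^21, and likewise for blue, so P[monochromatic] = 2·(1/2)^21 = 2^{1 − 21} = 1/1048576.
By linearity of expectation: E[X] = C(22, 7) · 2^{1 − 21} = 170544 · 1/1048576 = 10659/65536.
Numerically: E[X] ≈ 0.162643.

E[X] = C(22,7)·2^(1−C(7,2)) = 10659/65536 ≈ 0.162643.


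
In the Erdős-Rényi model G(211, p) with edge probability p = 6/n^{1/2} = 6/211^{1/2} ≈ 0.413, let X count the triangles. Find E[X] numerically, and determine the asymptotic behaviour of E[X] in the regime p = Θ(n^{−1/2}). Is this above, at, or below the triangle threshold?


Number of potential triangles: C(211, 3) = 1543465.
Each occurs with probability p³ ≈ (0.413)³ ≈ 7.04742e-02.
By linearity: E[X] = C(211, 3)·p³ ≈ 1543465 · 7.04742e-02 ≈ 108774.439.
Since α = 1/2 < 1, p = c/n^{1/2} ≫ 1/n is above the triangle threshold p ~ 1/n. Asymptotically E[X] ~ (c³/6)·n^{3(1−α)} = (6³/6)·n^{1.5} → ∞; triangles are abundant w.h.p.

E[X] ≈ 108774.439; in regime p = Θ(1/n^{1/2}) E[X] diverges (above the triangle threshold p ~ 1/n).


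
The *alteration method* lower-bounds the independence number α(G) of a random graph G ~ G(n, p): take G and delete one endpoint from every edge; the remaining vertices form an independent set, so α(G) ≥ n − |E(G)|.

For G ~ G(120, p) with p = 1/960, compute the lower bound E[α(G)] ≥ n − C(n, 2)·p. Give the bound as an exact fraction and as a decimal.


E[|E(G)|] = C(120, 2)·p = 7140 · (1/960) = 119/16.
E[α(G)] ≥ n − E[|E(G)|] = 120 − 119/16 = 1801/16.
Numerically: ≈ 112.56250.
(This is only a lower bound; the true E[α(G)] may be larger.)

E[α(G)] ≥ 1801/16 ≈ 112.56250.


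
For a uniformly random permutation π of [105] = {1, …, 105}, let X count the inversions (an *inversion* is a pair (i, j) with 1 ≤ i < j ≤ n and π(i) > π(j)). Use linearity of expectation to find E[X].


Write X = Σ X_I over the C(105, 2) = 5460 pairs i < j, with X_I the indicator of one inversion.
There are 5460 indicators.
For each fixed pair i < j, the values π(i) and π(j) are two distinct elements of {1, …, 105} in uniformly random order; by symmetry P[π(i) > π(j)] = 1/2.
By linearity: E[X] = 5460 · (1/2) = C(105, 2) · (1/2) = 5460/2 = 2730 ≈ 2730.0000.

E[X] = 2730 = 2730.0000.


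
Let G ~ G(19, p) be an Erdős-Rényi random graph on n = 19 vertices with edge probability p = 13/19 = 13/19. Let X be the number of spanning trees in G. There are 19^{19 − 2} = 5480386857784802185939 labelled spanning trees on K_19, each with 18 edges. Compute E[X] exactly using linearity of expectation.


K_19 has 19^{19 − 2} = 5480386857784802185939 labelled spanning trees.
For each such spanning tree H, let X_H = 1 if all 18 edges of H are present in G. Then P[X_H = 1] = p^{18} = (13/19)^{18} = 112455406951957393129/104127350297911241532841.
Summing the indicators: E[X] = Σ_H E[X_H] = 5480386857784802185939 · p^{18} = 5480386857784802185939 · 112455406951957393129/104127350297911241532841 = 112455406951957393129/19.
Numerically: E[X] ≈ 5.91871e+18.

E[X] = 5480386857784802185939 · (13/19)^{18} = 112455406951957393129/19 ≈ 5.91871e+18.


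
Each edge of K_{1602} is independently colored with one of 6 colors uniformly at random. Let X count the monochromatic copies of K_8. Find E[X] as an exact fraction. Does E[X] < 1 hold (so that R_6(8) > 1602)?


E[X] = C(1602, 8) · 6^{1 − 28} = 1057248389245018627800 · 6^{−27} = 1057248389245018627800/1023490369077469249536.
As a reduced fraction: E[X] = 14684005406180814275/14215144014964850688 ≈ 1.0330.
Is E[X] < 1? NO.
Since E[X] ≥ 1, the first-moment bound is inconclusive at n = 1602; it does NOT by itself certify R_6(8) > 1602.

E[X] = 14684005406180814275/14215144014964850688 ≈ 1.0330; E[X] ≥ 1; first-moment method inconclusive here.


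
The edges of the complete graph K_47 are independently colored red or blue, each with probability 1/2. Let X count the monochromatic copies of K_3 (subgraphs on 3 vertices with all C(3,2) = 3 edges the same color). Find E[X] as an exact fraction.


Let X = Σ_S X_S over the C(47, 3) = 16215 subsets S of size 3, where X_S = 1 if the K_3 on S is monochromatic.
For a fixed S, the K_3 on S has C(3, 2) = 3 edges. P[all 3 edges red] = (1/2)^3, and likewise for blue, so P[monochromatic] = 2·(1/2)^3 = 2^{1 − 3} = 1/4.
By linearity of expectation: E[X] = C(47, 3) · 2^{1 − 3} = 16215 · 1/4 = 16215/4.
Numerically: E[X] ≈ 4053.7500.

E[X] = C(47,3)·2^(1−C(3,2)) = 16215/4 ≈ 4053.7500.


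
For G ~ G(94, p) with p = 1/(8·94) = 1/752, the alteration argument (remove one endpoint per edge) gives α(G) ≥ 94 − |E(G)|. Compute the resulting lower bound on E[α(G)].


E[|E(G)|] = C(94, 2)·p = 4371 · (1/752) = 93/16.
E[α(G)] ≥ n − E[|E(G)|] = 94 − 93/16 = 1411/16.
Numerically: ≈ 88.188.
(This is only a lower bound; the true E[α(G)] may be larger.)

E[α(G)] ≥ 1411/16 ≈ 88.188.


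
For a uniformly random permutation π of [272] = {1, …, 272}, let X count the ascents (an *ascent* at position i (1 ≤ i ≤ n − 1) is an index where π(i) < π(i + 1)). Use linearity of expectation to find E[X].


Write X = Σ X_I over i = 1, …, 271, with X_I the indicator of one ascent.
There are 271 indicators.
For each fixed i, the pair (π(i), π(i+1)) is a uniformly random ordered pair of distinct values from {1, …, 272}; by symmetry P[π(i) < π(i+1)] = 1/2.
By linearity: E[X] = 271 · (1/2) = (272 − 1) · (1/2) = 271/2 ≈ 135.500.

E[X] = 271/2 = 135.500.


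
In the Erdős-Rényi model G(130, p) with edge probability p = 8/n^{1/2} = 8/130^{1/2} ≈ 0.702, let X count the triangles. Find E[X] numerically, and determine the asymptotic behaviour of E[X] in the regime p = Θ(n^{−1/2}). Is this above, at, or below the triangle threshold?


Number of potential triangles: C(130, 3) = 357760.
Each occurs with probability p³ ≈ (0.702)³ ≈ 3.45426e-01.
By linearity: E[X] = C(130, 3)·p³ ≈ 357760 · 3.45426e-01 ≈ 123579.580.
Since α = 1/2 < 1, p = c/n^{1/2} ≫ 1/n is above the triangle threshold p ~ 1/n. Asymptotically E[X] ~ (c³/6)·n^{3(1−α)} = (8³/6)·n^{1.5} → ∞; triangles are abundant w.h.p.

E[X] ≈ 123579.580; in regime p = Θ(1/n^{1/2}) E[X] diverges (above the triangle threshold p ~ 1/n).


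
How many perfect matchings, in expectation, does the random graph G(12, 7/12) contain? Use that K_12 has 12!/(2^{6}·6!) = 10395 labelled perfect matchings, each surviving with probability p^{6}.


K_12 has 12!/(2^{6}·6!) = 10395 labelled perfect matchings.
For each such perfect matching H, let X_H = 1 if all 6 edges of H are present in G. Then P[X_H = 1] = p^{6} = (7/12)^{6} = 117649/2985984.
By linearity of expectation: E[X] = Σ_H E[X_H] = 10395 · p^{6} = 10395 · 117649/2985984 = 45294865/110592.
Numerically: E[X] ≈ 409.6.

E[X] = 10395 · (7/12)^{6} = 45294865/110592 ≈ 409.6.


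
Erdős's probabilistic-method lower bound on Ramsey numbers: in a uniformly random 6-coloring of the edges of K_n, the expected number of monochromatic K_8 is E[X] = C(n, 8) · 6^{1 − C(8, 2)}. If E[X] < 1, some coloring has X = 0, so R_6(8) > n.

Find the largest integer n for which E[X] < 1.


We need C(n, 8) · 6^{1 − 28} < 1, i.e. C(n, 8) < 6^{28 − 1} = 1023490369077469249536.
Check values of n near the boundary:
  n = 1593: C(1593, 8) = 1010555394551193970323; 1010555394551193970323 < 1023490369077469249536? YES
  n = 1594: C(1594, 8) = 1015652773590544255167; 1015652773590544255167 < 1023490369077469249536? YES
  n = 1595: C(1595, 8) = 1020772636343363633895; 1020772636343363633895 < 1023490369077469249536? YES
  n = 1596: C(1596, 8) = 1025915067760710553965; 1025915067760710553965 < 1023490369077469249536? NO
  n = 1597: C(1597, 8) = 1031080153060953275445; 1031080153060953275445 < 1023490369077469249536? NO
  n = 1598: C(1598, 8) = 1036267977730442348529; 1036267977730442348529 < 1023490369077469249536? NO
The largest n with C(n, 8) < 1023490369077469249536 is n = 1595 (where E[X] = 113419181815929292655/113721152119718805504 ≈ 0.9973). Hence R_6(8) > 1595, i.e. R_6(8) ≥ 1596.

Largest n = 1595; hence R_6(8) > 1595.


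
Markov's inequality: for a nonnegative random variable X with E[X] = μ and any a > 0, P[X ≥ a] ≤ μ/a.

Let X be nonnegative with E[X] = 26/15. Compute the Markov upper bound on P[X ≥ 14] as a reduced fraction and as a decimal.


μ = E[X] = 26/15, a = 14.
Markov: P[X ≥ 14] ≤ μ/a = (26/15)/14 = 13/105.
Numerically: ≈ 0.1238.
(Since a = 14 > μ = 1.7333, the bound 13/105 is < 1 and informative.)

P[X ≥ 14] ≤ 13/105 ≈ 0.1238.


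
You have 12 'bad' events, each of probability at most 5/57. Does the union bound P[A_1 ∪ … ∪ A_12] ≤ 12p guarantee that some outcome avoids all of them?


Union bound: P[∪_{i=1}^{12} A_i] ≤ Σ_i P[A_i] ≤ 12·p = 12·(5/57) = 20/19.
Numerically: 20/19 ≈ 1.052632.
Is 20/19 < 1? NO.
Since the bound 20/19 is ≥ 1, the union bound is uninformative here; it does NOT by itself certify existence.

12·p = 20/19 ≈ 1.052632; existence NOT certified by the union bound.


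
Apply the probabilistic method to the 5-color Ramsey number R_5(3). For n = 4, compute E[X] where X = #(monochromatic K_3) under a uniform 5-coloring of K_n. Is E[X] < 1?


E[X] = C(4, 3) · 5^{1 − 3} = 4 · 5^{−2} = 4/25.
As a reduced fraction: E[X] = 4/25 ≈ 0.1600000.
Is E[X] < 1? YES.
Since E[X] < 1, there exists a 5-coloring of K_{4} with no monochromatic K_3; hence R_5(3) > 4.

E[X] = 4/25 ≈ 0.1600000; E[X] < 1, so R_5(3) > 4.


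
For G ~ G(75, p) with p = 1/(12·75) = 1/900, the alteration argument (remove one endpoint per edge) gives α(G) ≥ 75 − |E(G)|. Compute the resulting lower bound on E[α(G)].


E[|E(G)|] = C(75, 2)·p = 2775 · (1/900) = 37/12.
E[α(G)] ≥ n − E[|E(G)|] = 75 − 37/12 = 863/12.
Numerically: ≈ 71.9167.
(This is only a lower bound; the true E[α(G)] may be larger.)

E[α(G)] ≥ 863/12 ≈ 71.9167.


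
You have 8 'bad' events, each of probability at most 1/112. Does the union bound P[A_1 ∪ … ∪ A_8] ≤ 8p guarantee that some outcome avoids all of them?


Union bound: P[∪_{i=1}^{8} A_i] ≤ Σ_i P[A_i] ≤ 8·p = 8·(1/112) = 1/14.
Numerically: 1/14 ≈ 0.07143.
Is 1/14 < 1? YES.
Since P[∪ A_i] ≤ 1/14 < 1, the complement has P[∩ A_i^c] ≥ 1 − 1/14 = 13/14 > 0, so some outcome avoids every A_i.

8·p = 1/14 ≈ 0.07143; existence CERTIFIED by the union bound.


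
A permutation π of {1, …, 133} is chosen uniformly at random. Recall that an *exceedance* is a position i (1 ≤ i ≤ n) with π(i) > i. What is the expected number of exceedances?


Write X = Σ_{i=1}^{133} X_i, where X_i = 1_{π(i) > i}.
For each fixed i, π(i) is uniform over {1, …, 133} (marginal of a uniform permutation), so P[π(i) > i] = (n − i)/n. Summing: Σ_{i=1}^{133} (n − i)/n = (0 + 1 + … + 132)/133 = 133(133 − 1)/(2·133) = (133 − 1)/2.
Hence E[X] = Σ_{i=1}^{133} (133 − i)/133 = 66 ≈ 66.00000.

E[X] = 66 = 66.00000.


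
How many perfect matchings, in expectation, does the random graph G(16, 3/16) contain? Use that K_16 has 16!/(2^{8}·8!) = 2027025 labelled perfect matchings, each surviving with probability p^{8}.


K_16 has 16!/(2^{8}·8!) = 2027025 labelled perfect matchings.
For each such perfect matching H, let X_H = 1 if all 8 edges of H are present in G. Then P[X_H = 1] = p^{8} = (3/16)^{8} = 6561/4294967296.
By linearity: E[X] = Σ_H E[X_H] = 2027025 · p^{8} = 2027025 · 6561/4294967296 = 13299311025/4294967296.
Numerically: E[X] ≈ 3.0965.

E[X] = 2027025 · (3/16)^{8} = 13299311025/4294967296 ≈ 3.0965.


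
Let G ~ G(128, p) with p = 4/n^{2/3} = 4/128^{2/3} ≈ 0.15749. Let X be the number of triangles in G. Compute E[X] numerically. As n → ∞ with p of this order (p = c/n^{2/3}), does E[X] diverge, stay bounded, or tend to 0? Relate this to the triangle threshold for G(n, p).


Number of potential triangles: C(128, 3) = 341376.
Each occurs with probability p³ ≈ (0.15749)³ ≈ 3.9062500e-03.
By linearity: E[X] = C(128, 3)·p³ ≈ 341376 · 3.9062500e-03 ≈ 1333.50000.
Since α = 2/3 < 1, p = c/n^{2/3} ≫ 1/n is above the triangle threshold p ~ 1/n. Asymptotically E[X] ~ (c³/6)·n^{3(1−α)} = (4³/6)·n^{1} → ∞; triangles are abundant w.h.p.

E[X] ≈ 1333.50000; in regime p = Θ(1/n^{2/3}) E[X] diverges (above the triangle threshold p ~ 1/n).


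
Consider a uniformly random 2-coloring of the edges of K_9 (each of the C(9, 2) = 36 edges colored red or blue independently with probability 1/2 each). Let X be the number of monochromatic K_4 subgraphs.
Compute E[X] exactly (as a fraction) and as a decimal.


Let X = Σ_S X_S over the C(9, 4) = 126 subsets S of size 4, where X_S = 1 if the K_4 on S is monochromatic.
For a fixed S, the K_4 on S has C(4, 2) = 6 edges. P[all 6 edges red] = (1/2)^6, and likewise for blue, so P[monochromatic] = 2·(1/2)^6 = 2^{1 − 6} = 1/32.
By linearity of expectation: E[X] = C(9, 4) · 2^{1 − 6} = 126 · 1/32 = 63/16.
Numerically: E[X] ≈ 3.937500.

E[X] = C(9,4)·2^(1−C(4,2)) = 63/16 ≈ 3.937500.


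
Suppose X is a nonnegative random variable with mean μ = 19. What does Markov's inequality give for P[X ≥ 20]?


μ = E[X] = 19, a = 20.
Markov: P[X ≥ 20] ≤ μ/a = (19)/20 = 19/20.
Numerically: ≈ 0.950000.
(Since a = 20 > μ = 19.000000, the bound 19/20 is < 1 and informative.)

P[X ≥ 20] ≤ 19/20 ≈ 0.950000.


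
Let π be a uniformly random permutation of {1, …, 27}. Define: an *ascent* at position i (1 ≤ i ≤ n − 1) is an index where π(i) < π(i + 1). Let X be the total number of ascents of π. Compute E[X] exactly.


Write X = Σ X_I over i = 1, …, 26, with X_I the indicator of one ascent.
There are 26 indicators.
For each fixed i, the pair (π(i), π(i+1)) is a uniformly random ordered pair of distinct values from {1, …, 27}; by symmetry P[π(i) < π(i+1)] = 1/2.
By linearity: E[X] = 26 · (1/2) = (27 − 1) · (1/2) = 13 ≈ 13.000000.

E[X] = 13 = 13.000000.


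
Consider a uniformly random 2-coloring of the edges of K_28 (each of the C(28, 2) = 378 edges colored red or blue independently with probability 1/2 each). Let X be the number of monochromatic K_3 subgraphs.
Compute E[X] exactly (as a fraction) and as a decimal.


Let X = Σ_S X_S over the C(28, 3) = 3276 subsets S of size 3, where X_S = 1 if the K_3 on S is monochromatic.
For a fixed S, the K_3 on S has C(3, 2) = 3 edges. P[all 3 edges red] = (1/2)^3, and likewise for blue, so P[monochromatic] = 2·(1/2)^3 = 2^{1 − 3} = 1/4.
By linearity: E[X] = C(28, 3) · 2^{1 − 3} = 3276 · 1/4 = 819.
Numerically: E[X] ≈ 819.000.

E[X] = C(28,3)·2^(1−C(3,2)) = 819 ≈ 819.000.


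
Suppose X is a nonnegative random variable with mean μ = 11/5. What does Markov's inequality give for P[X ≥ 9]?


μ = E[X] = 11/5, a = 9.
Markov: P[X ≥ 9] ≤ μ/a = (11/5)/9 = 11/45.
Numerically: ≈ 0.24444.
(Since a = 9 > μ = 2.20000, the bound 11/45 is < 1 and informative.)

P[X ≥ 9] ≤ 11/45 ≈ 0.24444.


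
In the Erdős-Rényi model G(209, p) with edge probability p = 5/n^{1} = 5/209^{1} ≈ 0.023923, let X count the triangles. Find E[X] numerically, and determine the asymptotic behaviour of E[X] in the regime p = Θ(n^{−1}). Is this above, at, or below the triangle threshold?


Number of potential triangles: C(209, 3) = 1499784.
Each occurs with probability p³ ≈ (0.023923)³ ≈ 1.3692134e-05.
By linearity: E[X] = C(209, 3)·p³ ≈ 1499784 · 1.3692134e-05 ≈ 20.53524.
Here α = 1, so p = 5/n is exactly at the triangle threshold p ~ 1/n. Asymptotically E[X] → c³/6 = 5³/6 = 125/6 ≈ 20.83333, a bounded constant. In this regime the triangle count is asymptotically Poisson(c³/6).

E[X] ≈ 20.53524; in regime p = Θ(1/n^{1}) E[X] stays bounded (at the triangle threshold p ~ 1/n).


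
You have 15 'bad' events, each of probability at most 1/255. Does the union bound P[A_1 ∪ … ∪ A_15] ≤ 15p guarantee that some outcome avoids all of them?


Union bound: P[∪_{i=1}^{15} A_i] ≤ Σ_i P[A_i] ≤ 15·p = 15·(1/255) = 1/17.
Numerically: 1/17 ≈ 0.058824.
Is 1/17 < 1? YES.
Since P[∪ A_i] ≤ 1/17 < 1, the complement has P[∩ A_i^c] ≥ 1 − 1/17 = 16/17 > 0, so some outcome avoids every A_i.

15·p = 1/17 ≈ 0.058824; existence CERTIFIED by the union bound.
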